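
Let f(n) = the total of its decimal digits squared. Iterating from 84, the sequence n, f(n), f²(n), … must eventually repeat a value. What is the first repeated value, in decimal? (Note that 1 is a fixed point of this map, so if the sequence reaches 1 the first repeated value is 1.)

89

84 → 8² + 4² = 80
80 → 8² + 0² = 64
64 → 6² + 4² = 52
52 → 5² + 2² = 29
29 → 2² + 9² = 85
85 → 8² + 5² = 89
89 → 8² + 9² = 145
145 → 1² + 4² + 5² = 42
42 → 4² + 2² = 20
20 → 2² + 0² = 4
4 → 4² = 16
16 → 1² + 6² = 37
37 → 3² + 7² = 58
58 → 5² + 8² = 89  — 89 already appeared earlier.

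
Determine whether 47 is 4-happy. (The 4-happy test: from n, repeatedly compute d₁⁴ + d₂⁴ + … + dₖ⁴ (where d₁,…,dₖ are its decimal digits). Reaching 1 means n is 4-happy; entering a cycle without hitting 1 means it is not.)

not 4-happy

47 → 4⁴ + 7⁴ = 256 + 2401 = 2657
2657 → 2⁴ + 6⁴ + 5⁴ + 7⁴ = 16 + 1296 + 625 + 2401 = 4338
4338 → 4⁴ + 3⁴ + 3⁴ + 8⁴ = 256 + 81 + 81 + 4096 = 4514
4514 → 4⁴ + 5⁴ + 1⁴ + 4⁴ = 256 + 625 + 1 + 256 = 1138
1138 → 1⁴ + 1⁴ + 3⁴ + 8⁴ = 1 + 1 + 81 + 4096 = 4179
4179 → 4⁴ + 1⁴ + 7⁴ + 9⁴ = 256 + 1 + 2401 + 6561 = 9219
9219 → 9⁴ + 2⁴ + 1⁴ + 9⁴ = 6561 + 16 + 1 + 6561 = 13139
13139 → 1⁴ + 3⁴ + 1⁴ + 3⁴ + 9⁴ = 1 + 81 + 1 + 81 + 6561 = 6725
6725 → 6⁴ + 7⁴ + 2⁴ + 5⁴ = 1296 + 2401 + 16 + 625 = 4338  — 4338 already seen; the sequence cycles without reaching 1.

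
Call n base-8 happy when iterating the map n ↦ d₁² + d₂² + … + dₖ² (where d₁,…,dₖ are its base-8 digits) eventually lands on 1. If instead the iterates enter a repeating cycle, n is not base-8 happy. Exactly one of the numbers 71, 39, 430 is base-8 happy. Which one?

430

71: 71 → 50 → 40 → 25 → 10 → 5 → 25  — repeats 25 (not base-8 happy)
39: 39 → 65 → 2 → 4 → 16 → 4  — repeats 4 (not base-8 happy)
430: 430 → 97 → 18 → 8 → 1  — reaches 1 (base-8 happy)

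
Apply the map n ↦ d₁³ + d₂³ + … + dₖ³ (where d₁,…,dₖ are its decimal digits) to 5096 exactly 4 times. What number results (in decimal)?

251

5096 → 5³ + 0³ + 9³ + 6³ = 1070
1070 → 1³ + 0³ + 7³ + 0³ = 344
344 → 3³ + 4³ + 4³ = 155
155 → 1³ + 5³ + 5³ = 251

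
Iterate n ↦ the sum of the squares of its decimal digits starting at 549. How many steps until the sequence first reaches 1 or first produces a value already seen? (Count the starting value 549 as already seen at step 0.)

549 → 5² + 4² + 9² = 25 + 16 + 81 = 122
122 → 1² + 2² + 2² = 1 + 4 + 4 = 9
9 → 9² = 81
81 → 8² + 1² = 64 + 1 = 65
65 → 6² + 5² = 36 + 25 = 61
61 → 6² + 1² = 36 + 1 = 37
37 → 3² + 7² = 9 + 49 = 58
58 → 5² + 8² = 25 + 64 = 89
89 → 8² + 9² = 64 + 81 = 145
145 → 1² + 4² + 5² = 1 + 16 + 25 = 42
42 → 4² + 2² = 16 + 4 = 20
20 → 2² + 0² = 4 + 0 = 4
4 → 4² = 16
16 → 1² + 6² = 1 + 36 = 37  — 37 repeats.
That took 14 steps.

14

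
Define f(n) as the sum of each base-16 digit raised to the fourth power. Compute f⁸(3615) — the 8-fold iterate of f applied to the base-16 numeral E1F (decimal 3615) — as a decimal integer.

3615 = (14,1,15)_16 → 14⁴ + 1⁴ + 15⁴ = 89042
89042 = (1,5,11,13,2)_16 → 1⁴ + 5⁴ + 11⁴ + 13⁴ + 2⁴ = 43844
43844 = (10,11,4,4)_16 → 10⁴ + 11⁴ + 4⁴ + 4⁴ = 25153
25153 = (6,2,4,1)_16 → 6⁴ + 2⁴ + 4⁴ + 1⁴ = 1569
1569 = (6,2,1)_16 → 6⁴ + 2⁴ + 1⁴ = 1313
1313 = (5,2,1)_16 → 5⁴ + 2⁴ + 1⁴ = 642
642 = (2,8,2)_16 → 2⁴ + 8⁴ + 2⁴ = 4128
4128 = (1,0,2,0)_16 → 1⁴ + 0⁴ + 2⁴ + 0⁴ = 17

17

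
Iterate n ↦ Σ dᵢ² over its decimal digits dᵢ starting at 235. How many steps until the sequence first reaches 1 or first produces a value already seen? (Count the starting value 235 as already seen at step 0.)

235 → 2² + 3² + 5² = 4 + 9 + 25 = 38
38 → 3² + 8² = 9 + 64 = 73
73 → 7² + 3² = 49 + 9 = 58
58 → 5² + 8² = 25 + 64 = 89
89 → 8² + 9² = 64 + 81 = 145
145 → 1² + 4² + 5² = 1 + 16 + 25 = 42
42 → 4² + 2² = 16 + 4 = 20
20 → 2² + 0² = 4 + 0 = 4
4 → 4² = 16
16 → 1² + 6² = 1 + 36 = 37
37 → 3² + 7² = 9 + 49 = 58  — 58 repeats.
That took 11 steps.

11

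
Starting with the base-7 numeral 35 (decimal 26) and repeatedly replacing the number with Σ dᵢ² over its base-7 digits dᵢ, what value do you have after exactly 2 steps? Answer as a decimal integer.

26 = (3,5)_7 → 34
34 = (4,6)_7 → 52

52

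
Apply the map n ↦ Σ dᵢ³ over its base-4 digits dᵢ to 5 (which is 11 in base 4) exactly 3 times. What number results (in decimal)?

5 = (1,1)_4 → 1³ + 1³ = 1 + 1 = 2
2 = (2)_4 → 2³ = 8
8 = (2,0)_4 → 2³ + 0³ = 8 + 0 = 8

8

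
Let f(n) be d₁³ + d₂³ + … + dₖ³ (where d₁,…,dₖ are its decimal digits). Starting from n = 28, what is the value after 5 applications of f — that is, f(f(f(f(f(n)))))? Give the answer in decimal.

133

28 → 2³ + 8³ = 8 + 512 = 520
520 → 5³ + 2³ + 0³ = 125 + 8 + 0 = 133
133 → 1³ + 3³ + 3³ = 1 + 27 + 27 = 55
55 → 5³ + 5³ = 125 + 125 = 250
250 → 2³ + 5³ + 0³ = 8 + 125 + 0 = 133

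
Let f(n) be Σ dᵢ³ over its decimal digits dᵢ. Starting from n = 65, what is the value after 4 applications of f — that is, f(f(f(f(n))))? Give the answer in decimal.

713

65 → 341
341 → 92
92 → 737
737 → 713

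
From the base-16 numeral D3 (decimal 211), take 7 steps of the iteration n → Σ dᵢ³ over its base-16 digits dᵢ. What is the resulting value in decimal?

211 = (13,3)_16 → 13³ + 3³ = 2224
2224 = (8,11,0)_16 → 8³ + 11³ + 0³ = 1843
1843 = (7,3,3)_16 → 7³ + 3³ + 3³ = 397
397 = (1,8,13)_16 → 1³ + 8³ + 13³ = 2710
2710 = (10,9,6)_16 → 10³ + 9³ + 6³ = 1945
1945 = (7,9,9)_16 → 7³ + 9³ + 9³ = 1801
1801 = (7,0,9)_16 → 7³ + 0³ + 9³ = 1072

1072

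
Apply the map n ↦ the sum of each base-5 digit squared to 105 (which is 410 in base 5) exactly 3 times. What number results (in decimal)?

13

105 = (4,1,0)_5 → 4² + 1² + 0² = 16 + 1 + 0 = 17
17 = (3,2)_5 → 3² + 2² = 9 + 4 = 13
13 = (2,3)_5 → 2² + 3² = 4 + 9 = 13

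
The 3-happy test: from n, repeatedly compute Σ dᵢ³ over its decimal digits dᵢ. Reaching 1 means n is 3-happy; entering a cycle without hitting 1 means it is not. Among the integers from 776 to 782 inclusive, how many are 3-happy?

1

776: 776 → 902 → 737 → 713 → 371 → 371  — not 3-happy
777: 777 → 1029 → 738 → 882 → 1032 → 36 → 243 → 99 → 1458 → 702 → 351 → 153 → 153  — not 3-happy
778: 778 → 1198 → 1243 → 100 → 1  — 3-happy
779: 779 → 1415 → 191 → 731 → 371 → 371  — not 3-happy
780: 780 → 855 → 762 → 567 → 684 → 792 → 1080 → 513 → 153 → 153  — not 3-happy
781: 781 → 856 → 853 → 664 → 496 → 1009 → 730 → 370 → 370  — not 3-happy
782: 782 → 863 → 755 → 593 → 881 → 1025 → 134 → 92 → 737 → 713 → 371 → 371  — not 3-happy
3-happy: 778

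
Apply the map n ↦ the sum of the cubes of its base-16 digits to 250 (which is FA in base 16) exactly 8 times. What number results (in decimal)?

397

250 = (15,10)_16 → 15³ + 10³ = 4375
4375 = (1,1,1,7)_16 → 1³ + 1³ + 1³ + 7³ = 346
346 = (1,5,10)_16 → 1³ + 5³ + 10³ = 1126
1126 = (4,6,6)_16 → 4³ + 6³ + 6³ = 496
496 = (1,15,0)_16 → 1³ + 15³ + 0³ = 3376
3376 = (13,3,0)_16 → 13³ + 3³ + 0³ = 2224
2224 = (8,11,0)_16 → 8³ + 11³ + 0³ = 1843
1843 = (7,3,3)_16 → 7³ + 3³ + 3³ = 397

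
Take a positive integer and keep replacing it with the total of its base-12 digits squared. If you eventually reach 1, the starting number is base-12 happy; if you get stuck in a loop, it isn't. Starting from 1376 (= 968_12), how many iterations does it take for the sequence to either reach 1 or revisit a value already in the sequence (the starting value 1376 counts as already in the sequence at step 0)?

10

1376 = (9,6,8)_12 → 181
181 = (1,3,1)_12 → 11
11 = (11)_12 → 121
121 = (10,1)_12 → 101
101 = (8,5)_12 → 89
89 = (7,5)_12 → 74
74 = (6,2)_12 → 40
40 = (3,4)_12 → 25
25 = (2,1)_12 → 5
5 = (5)_12 → 25  — 25 repeats.
That took 10 steps.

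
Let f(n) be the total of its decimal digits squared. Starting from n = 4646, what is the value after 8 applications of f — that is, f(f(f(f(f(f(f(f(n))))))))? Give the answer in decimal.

145

4646 → 4² + 6² + 4² + 6² = 16 + 36 + 16 + 36 = 104
104 → 1² + 0² + 4² = 1 + 0 + 16 = 17
17 → 1² + 7² = 1 + 49 = 50
50 → 5² + 0² = 25 + 0 = 25
25 → 2² + 5² = 4 + 25 = 29
29 → 2² + 9² = 4 + 81 = 85
85 → 8² + 5² = 64 + 25 = 89
89 → 8² + 9² = 64 + 81 = 145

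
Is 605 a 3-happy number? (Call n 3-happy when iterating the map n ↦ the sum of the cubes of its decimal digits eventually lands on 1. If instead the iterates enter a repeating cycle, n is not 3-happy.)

not 3-happy

605 → 341
341 → 92
92 → 737
737 → 713
713 → 371
371 → 371  — 371 already seen; the sequence cycles without reaching 1.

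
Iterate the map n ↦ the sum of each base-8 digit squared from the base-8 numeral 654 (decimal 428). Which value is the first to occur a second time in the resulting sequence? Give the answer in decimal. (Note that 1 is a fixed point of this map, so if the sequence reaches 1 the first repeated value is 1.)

1

428 = (6,5,4)_8 → 77
77 = (1,1,5)_8 → 27
27 = (3,3)_8 → 18
18 = (2,2)_8 → 8
8 = (1,0)_8 → 1  — reached the fixed point 1.
1 → 1, so 1 is the first repeated value.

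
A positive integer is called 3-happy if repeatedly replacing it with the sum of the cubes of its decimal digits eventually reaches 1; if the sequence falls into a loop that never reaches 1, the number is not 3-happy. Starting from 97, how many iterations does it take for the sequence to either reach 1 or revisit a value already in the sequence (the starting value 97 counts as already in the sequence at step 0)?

97 → 9³ + 7³ = 1072
1072 → 1³ + 0³ + 7³ + 2³ = 352
352 → 3³ + 5³ + 2³ = 160
160 → 1³ + 6³ + 0³ = 217
217 → 2³ + 1³ + 7³ = 352  — 352 repeats.
That took 5 steps.

5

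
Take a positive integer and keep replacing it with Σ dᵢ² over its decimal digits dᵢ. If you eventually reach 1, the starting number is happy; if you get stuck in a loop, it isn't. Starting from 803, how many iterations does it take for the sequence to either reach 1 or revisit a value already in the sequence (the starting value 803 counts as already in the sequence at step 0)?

803 → 8² + 0² + 3² = 73
73 → 7² + 3² = 58
58 → 5² + 8² = 89
89 → 8² + 9² = 145
145 → 1² + 4² + 5² = 42
42 → 4² + 2² = 20
20 → 2² + 0² = 4
4 → 4² = 16
16 → 1² + 6² = 37
37 → 3² + 7² = 58  — 58 repeats.
That took 10 steps.

10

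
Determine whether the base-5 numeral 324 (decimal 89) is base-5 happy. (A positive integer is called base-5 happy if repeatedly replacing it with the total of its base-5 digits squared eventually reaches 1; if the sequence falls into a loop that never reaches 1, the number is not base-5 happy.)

not base-5 happy

89 = (3,2,4)_5 → 3² + 2² + 4² = 29
29 = (1,0,4)_5 → 1² + 0² + 4² = 17
17 = (3,2)_5 → 3² + 2² = 13
13 = (2,3)_5 → 2² + 3² = 13  — 13 already seen; the sequence cycles without reaching 1.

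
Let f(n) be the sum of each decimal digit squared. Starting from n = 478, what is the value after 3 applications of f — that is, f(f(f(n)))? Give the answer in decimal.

100

478 → 4² + 7² + 8² = 16 + 49 + 64 = 129
129 → 1² + 2² + 9² = 1 + 4 + 81 = 86
86 → 8² + 6² = 64 + 36 = 100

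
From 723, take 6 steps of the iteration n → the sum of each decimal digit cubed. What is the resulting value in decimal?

723 → 7³ + 2³ + 3³ = 343 + 8 + 27 = 378
378 → 3³ + 7³ + 8³ = 27 + 343 + 512 = 882
882 → 8³ + 8³ + 2³ = 512 + 512 + 8 = 1032
1032 → 1³ + 0³ + 3³ + 2³ = 1 + 0 + 27 + 8 = 36
36 → 3³ + 6³ = 27 + 216 = 243
243 → 2³ + 4³ + 3³ = 8 + 64 + 27 = 99

99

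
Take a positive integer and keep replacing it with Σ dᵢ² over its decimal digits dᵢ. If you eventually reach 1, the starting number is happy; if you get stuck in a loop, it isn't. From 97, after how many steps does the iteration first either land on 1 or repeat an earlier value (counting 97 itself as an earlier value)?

97 → 9² + 7² = 130
130 → 1² + 3² + 0² = 10
10 → 1² + 0² = 1  — reached 1.
That took 3 steps.

3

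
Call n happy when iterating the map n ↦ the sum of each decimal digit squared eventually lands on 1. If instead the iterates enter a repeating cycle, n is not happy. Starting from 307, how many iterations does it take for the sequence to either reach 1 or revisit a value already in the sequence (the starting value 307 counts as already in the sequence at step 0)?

9

307 → 3² + 0² + 7² = 58
58 → 5² + 8² = 89
89 → 8² + 9² = 145
145 → 1² + 4² + 5² = 42
42 → 4² + 2² = 20
20 → 2² + 0² = 4
4 → 4² = 16
16 → 1² + 6² = 37
37 → 3² + 7² = 58  — 58 repeats.
That took 9 steps.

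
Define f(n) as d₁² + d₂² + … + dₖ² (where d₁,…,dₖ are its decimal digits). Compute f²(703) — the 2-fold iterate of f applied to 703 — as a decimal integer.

703 → 7² + 0² + 3² = 58
58 → 5² + 8² = 89

89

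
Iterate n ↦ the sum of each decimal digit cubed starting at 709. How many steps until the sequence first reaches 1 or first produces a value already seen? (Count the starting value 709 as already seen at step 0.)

709 → 7³ + 0³ + 9³ = 1072
1072 → 1³ + 0³ + 7³ + 2³ = 352
352 → 3³ + 5³ + 2³ = 160
160 → 1³ + 6³ + 0³ = 217
217 → 2³ + 1³ + 7³ = 352  — 352 repeats.
That took 5 steps.

5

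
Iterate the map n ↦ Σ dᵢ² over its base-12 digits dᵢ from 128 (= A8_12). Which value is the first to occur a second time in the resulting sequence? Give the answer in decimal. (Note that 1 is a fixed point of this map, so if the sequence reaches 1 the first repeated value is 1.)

128 = (10,8)_12 → 10² + 8² = 164
164 = (1,1,8)_12 → 1² + 1² + 8² = 66
66 = (5,6)_12 → 5² + 6² = 61
61 = (5,1)_12 → 5² + 1² = 26
26 = (2,2)_12 → 2² + 2² = 8
8 = (8)_12 → 8² = 64
64 = (5,4)_12 → 5² + 4² = 41
41 = (3,5)_12 → 3² + 5² = 34
34 = (2,10)_12 → 2² + 10² = 104
104 = (8,8)_12 → 8² + 8² = 128  — 128 already appeared earlier.

128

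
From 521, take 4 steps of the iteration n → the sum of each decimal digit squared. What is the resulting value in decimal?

521 → 5² + 2² + 1² = 30
30 → 3² + 0² = 9
9 → 9² = 81
81 → 8² + 1² = 65

65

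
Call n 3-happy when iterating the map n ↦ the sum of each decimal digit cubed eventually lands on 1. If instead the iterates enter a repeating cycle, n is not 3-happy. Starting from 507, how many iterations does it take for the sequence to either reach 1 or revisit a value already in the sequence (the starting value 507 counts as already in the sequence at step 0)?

6

507 → 468
468 → 792
792 → 1080
1080 → 513
513 → 153
153 → 153  — 153 repeats.
That took 6 steps.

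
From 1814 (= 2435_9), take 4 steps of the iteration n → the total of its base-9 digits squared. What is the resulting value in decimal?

50

1814 = (2,4,3,5)_9 → 2² + 4² + 3² + 5² = 54
54 = (6,0)_9 → 6² + 0² = 36
36 = (4,0)_9 → 4² + 0² = 16
16 = (1,7)_9 → 1² + 7² = 50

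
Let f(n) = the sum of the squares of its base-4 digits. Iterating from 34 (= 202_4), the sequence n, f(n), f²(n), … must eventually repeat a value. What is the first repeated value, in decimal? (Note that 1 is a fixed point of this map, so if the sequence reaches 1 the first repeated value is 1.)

1

34 = (2,0,2)_4 → 2² + 0² + 2² = 4 + 0 + 4 = 8
8 = (2,0)_4 → 2² + 0² = 4 + 0 = 4
4 = (1,0)_4 → 1² + 0² = 1 + 0 = 1  — reached the fixed point 1.
1 → 1, so 1 is the first repeated value.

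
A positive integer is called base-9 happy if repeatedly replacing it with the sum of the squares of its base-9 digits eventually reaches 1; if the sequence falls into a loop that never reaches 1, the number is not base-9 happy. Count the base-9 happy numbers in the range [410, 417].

410: 410 → 50 → 50  — not base-9 happy
411: 411 → 61 → 85 → 17 → 65 → 53 → 89 → 65  — not base-9 happy
412: 412 → 74 → 68 → 74  — not base-9 happy
413: 413 → 89 → 65 → 53 → 89  — not base-9 happy
414: 414 → 26 → 68 → 74 → 68  — not base-9 happy
415: 415 → 27 → 9 → 1  — base-9 happy
416: 416 → 30 → 18 → 4 → 16 → 50 → 50  — not base-9 happy
417: 417 → 35 → 73 → 65 → 53 → 89 → 65  — not base-9 happy
base-9 happy: 415

1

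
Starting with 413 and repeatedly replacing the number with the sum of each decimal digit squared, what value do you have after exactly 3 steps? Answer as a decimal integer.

16

413 → 26
26 → 40
40 → 16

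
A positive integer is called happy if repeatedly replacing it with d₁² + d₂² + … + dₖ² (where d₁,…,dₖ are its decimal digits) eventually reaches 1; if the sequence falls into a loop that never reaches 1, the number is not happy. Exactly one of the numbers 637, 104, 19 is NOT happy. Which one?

637: 637 → 94 → 97 → 130 → 10 → 1  — reaches 1 (happy)
104: 104 → 17 → 50 → 25 → 29 → 85 → 89 → 145 → 42 → 20 → 4 → 16 → 37 → 58 → 89  — repeats 89 (not happy)
19: 19 → 82 → 68 → 100 → 1  — reaches 1 (happy)

104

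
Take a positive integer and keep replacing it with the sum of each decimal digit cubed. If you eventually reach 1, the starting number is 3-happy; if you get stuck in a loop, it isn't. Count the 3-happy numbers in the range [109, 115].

1

109: 109 → 730 → 370 → 370  (repeats 370)
110: 110 → 2 → 8 → 512 → 134 → 92 → 737 → 713 → 371 → 371  (repeats 371)
111: 111 → 3 → 27 → 351 → 153 → 153  (repeats 153)
112: 112 → 10 → 1  (reaches 1)
113: 113 → 29 → 737 → 713 → 371 → 371  (repeats 371)
114: 114 → 66 → 432 → 99 → 1458 → 702 → 351 → 153 → 153  (repeats 153)
115: 115 → 127 → 352 → 160 → 217 → 352  (repeats 352)
3-happy: 112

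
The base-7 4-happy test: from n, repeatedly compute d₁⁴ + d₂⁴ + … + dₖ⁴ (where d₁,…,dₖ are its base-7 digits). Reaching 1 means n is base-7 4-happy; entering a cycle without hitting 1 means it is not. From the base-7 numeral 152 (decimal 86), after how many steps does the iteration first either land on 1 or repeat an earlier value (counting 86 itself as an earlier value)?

86 = (1,5,2)_7 → 1⁴ + 5⁴ + 2⁴ = 642
642 = (1,6,0,5)_7 → 1⁴ + 6⁴ + 0⁴ + 5⁴ = 1922
1922 = (5,4,1,4)_7 → 5⁴ + 4⁴ + 1⁴ + 4⁴ = 1138
1138 = (3,2,1,4)_7 → 3⁴ + 2⁴ + 1⁴ + 4⁴ = 354
354 = (1,0,1,4)_7 → 1⁴ + 0⁴ + 1⁴ + 4⁴ = 258
258 = (5,1,6)_7 → 5⁴ + 1⁴ + 6⁴ = 1922  — 1922 repeats.
That took 6 steps.

6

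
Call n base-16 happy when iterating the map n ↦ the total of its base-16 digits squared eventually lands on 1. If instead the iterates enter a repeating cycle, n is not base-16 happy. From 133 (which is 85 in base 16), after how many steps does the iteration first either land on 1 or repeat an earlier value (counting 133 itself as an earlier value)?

133 = (8,5)_16 → 8² + 5² = 64 + 25 = 89
89 = (5,9)_16 → 5² + 9² = 25 + 81 = 106
106 = (6,10)_16 → 6² + 10² = 36 + 100 = 136
136 = (8,8)_16 → 8² + 8² = 64 + 64 = 128
128 = (8,0)_16 → 8² + 0² = 64 + 0 = 64
64 = (4,0)_16 → 4² + 0² = 16 + 0 = 16
16 = (1,0)_16 → 1² + 0² = 1 + 0 = 1  — reached 1.
That took 7 steps.

7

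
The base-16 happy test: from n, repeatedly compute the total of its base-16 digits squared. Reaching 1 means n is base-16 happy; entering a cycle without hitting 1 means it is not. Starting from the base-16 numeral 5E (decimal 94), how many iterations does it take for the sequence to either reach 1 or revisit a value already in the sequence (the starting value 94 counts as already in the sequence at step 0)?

94 = (5,14)_16 → 221
221 = (13,13)_16 → 338
338 = (1,5,2)_16 → 30
30 = (1,14)_16 → 197
197 = (12,5)_16 → 169
169 = (10,9)_16 → 181
181 = (11,5)_16 → 146
146 = (9,2)_16 → 85
85 = (5,5)_16 → 50
50 = (3,2)_16 → 13
13 = (13)_16 → 169  — 169 repeats.
That took 11 steps.

11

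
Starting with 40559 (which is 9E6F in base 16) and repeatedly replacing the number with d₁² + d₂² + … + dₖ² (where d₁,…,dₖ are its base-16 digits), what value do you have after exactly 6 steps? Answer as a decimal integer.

65

40559 = (9,14,6,15)_16 → 9² + 14² + 6² + 15² = 81 + 196 + 36 + 225 = 538
538 = (2,1,10)_16 → 2² + 1² + 10² = 4 + 1 + 100 = 105
105 = (6,9)_16 → 6² + 9² = 36 + 81 = 117
117 = (7,5)_16 → 7² + 5² = 49 + 25 = 74
74 = (4,10)_16 → 4² + 10² = 16 + 100 = 116
116 = (7,4)_16 → 7² + 4² = 49 + 16 = 65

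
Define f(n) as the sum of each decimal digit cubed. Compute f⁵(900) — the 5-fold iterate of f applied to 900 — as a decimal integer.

900 → 9³ + 0³ + 0³ = 729 + 0 + 0 = 729
729 → 7³ + 2³ + 9³ = 343 + 8 + 729 = 1080
1080 → 1³ + 0³ + 8³ + 0³ = 1 + 0 + 512 + 0 = 513
513 → 5³ + 1³ + 3³ = 125 + 1 + 27 = 153
153 → 1³ + 5³ + 3³ = 1 + 125 + 27 = 153

153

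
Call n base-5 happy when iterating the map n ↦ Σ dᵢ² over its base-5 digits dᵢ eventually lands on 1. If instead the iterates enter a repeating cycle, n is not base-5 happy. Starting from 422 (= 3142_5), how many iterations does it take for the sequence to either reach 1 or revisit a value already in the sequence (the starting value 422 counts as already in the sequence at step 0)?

6

422 = (3,1,4,2)_5 → 3² + 1² + 4² + 2² = 9 + 1 + 16 + 4 = 30
30 = (1,1,0)_5 → 1² + 1² + 0² = 1 + 1 + 0 = 2
2 = (2)_5 → 2² = 4
4 = (4)_5 → 4² = 16
16 = (3,1)_5 → 3² + 1² = 9 + 1 = 10
10 = (2,0)_5 → 2² + 0² = 4 + 0 = 4  — 4 repeats.
That took 6 steps.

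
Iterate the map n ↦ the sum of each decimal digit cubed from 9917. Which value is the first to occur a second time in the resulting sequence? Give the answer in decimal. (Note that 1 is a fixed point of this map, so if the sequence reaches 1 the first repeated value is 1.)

371

9917 → 9³ + 9³ + 1³ + 7³ = 729 + 729 + 1 + 343 = 1802
1802 → 1³ + 8³ + 0³ + 2³ = 1 + 512 + 0 + 8 = 521
521 → 5³ + 2³ + 1³ = 125 + 8 + 1 = 134
134 → 1³ + 3³ + 4³ = 1 + 27 + 64 = 92
92 → 9³ + 2³ = 729 + 8 = 737
737 → 7³ + 3³ + 7³ = 343 + 27 + 343 = 713
713 → 7³ + 1³ + 3³ = 343 + 1 + 27 = 371
371 → 3³ + 7³ + 1³ = 27 + 343 + 1 = 371  — 371 already appeared earlier.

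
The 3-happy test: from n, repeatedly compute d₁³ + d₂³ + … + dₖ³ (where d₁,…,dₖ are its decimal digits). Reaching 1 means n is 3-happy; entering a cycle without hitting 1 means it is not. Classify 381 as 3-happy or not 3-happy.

381 → 3³ + 8³ + 1³ = 540
540 → 5³ + 4³ + 0³ = 189
189 → 1³ + 8³ + 9³ = 1242
1242 → 1³ + 2³ + 4³ + 2³ = 81
81 → 8³ + 1³ = 513
513 → 5³ + 1³ + 3³ = 153
153 → 1³ + 5³ + 3³ = 153  — 153 already seen; the sequence cycles without reaching 1.

not 3-happy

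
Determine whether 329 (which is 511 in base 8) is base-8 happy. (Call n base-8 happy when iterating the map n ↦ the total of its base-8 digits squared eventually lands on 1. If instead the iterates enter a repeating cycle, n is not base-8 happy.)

base-8 happy

329 = (5,1,1)_8 → 5² + 1² + 1² = 25 + 1 + 1 = 27
27 = (3,3)_8 → 3² + 3² = 9 + 9 = 18
18 = (2,2)_8 → 2² + 2² = 4 + 4 = 8
8 = (1,0)_8 → 1² + 0² = 1 + 0 = 1  — reached 1.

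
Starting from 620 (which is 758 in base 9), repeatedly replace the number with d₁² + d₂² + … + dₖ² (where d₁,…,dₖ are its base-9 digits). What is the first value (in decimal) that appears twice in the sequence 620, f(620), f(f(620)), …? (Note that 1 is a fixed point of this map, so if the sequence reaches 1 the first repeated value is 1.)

620 = (7,5,8)_9 → 7² + 5² + 8² = 138
138 = (1,6,3)_9 → 1² + 6² + 3² = 46
46 = (5,1)_9 → 5² + 1² = 26
26 = (2,8)_9 → 2² + 8² = 68
68 = (7,5)_9 → 7² + 5² = 74
74 = (8,2)_9 → 8² + 2² = 68  — 68 already appeared earlier.

68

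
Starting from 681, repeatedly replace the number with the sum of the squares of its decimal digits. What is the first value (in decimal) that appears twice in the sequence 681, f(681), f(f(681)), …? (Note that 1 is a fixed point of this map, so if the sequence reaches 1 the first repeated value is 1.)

681 → 101
101 → 2
2 → 4
4 → 16
16 → 37
37 → 58
58 → 89
89 → 145
145 → 42
42 → 20
20 → 4  — 4 already appeared earlier.

4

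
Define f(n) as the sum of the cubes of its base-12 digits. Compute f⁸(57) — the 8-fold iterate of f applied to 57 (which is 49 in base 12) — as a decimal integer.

57 = (4,9)_12 → 793
793 = (5,6,1)_12 → 342
342 = (2,4,6)_12 → 288
288 = (2,0,0)_12 → 8
8 = (8)_12 → 512
512 = (3,6,8)_12 → 755
755 = (5,2,11)_12 → 1464
1464 = (10,2,0)_12 → 1008

1008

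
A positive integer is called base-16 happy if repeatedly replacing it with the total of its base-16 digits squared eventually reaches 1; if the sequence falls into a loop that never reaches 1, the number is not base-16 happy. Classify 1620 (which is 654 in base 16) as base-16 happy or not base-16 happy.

1620 = (6,5,4)_16 → 77
77 = (4,13)_16 → 185
185 = (11,9)_16 → 202
202 = (12,10)_16 → 244
244 = (15,4)_16 → 241
241 = (15,1)_16 → 226
226 = (14,2)_16 → 200
200 = (12,8)_16 → 208
208 = (13,0)_16 → 169
169 = (10,9)_16 → 181
181 = (11,5)_16 → 146
146 = (9,2)_16 → 85
85 = (5,5)_16 → 50
50 = (3,2)_16 → 13
13 = (13)_16 → 169  — 169 already seen; the sequence cycles without reaching 1.

not base-16 happy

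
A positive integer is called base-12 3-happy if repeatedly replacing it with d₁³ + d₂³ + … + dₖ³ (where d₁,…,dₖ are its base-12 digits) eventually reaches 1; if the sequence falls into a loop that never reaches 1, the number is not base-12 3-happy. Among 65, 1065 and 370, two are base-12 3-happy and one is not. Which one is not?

1065

65: 65 → 250 → 1513 → 1217 → 762 → 368 → 736 → 190 → 1028 → 856 → 1520 → 1728 → 1  — reaches 1 (base-12 3-happy)
1065: 1065 → 1136 → 1855 → 1344 → 793 → 342 → 288 → 8 → 512 → 755 → 1464 → 1008 → 343 → 415 → 1351 → 1136  — repeats 1136 (not base-12 3-happy)
370: 370 → 1224 → 728 → 637 → 190 → 1028 → 856 → 1520 → 1728 → 1  — reaches 1 (base-12 3-happy)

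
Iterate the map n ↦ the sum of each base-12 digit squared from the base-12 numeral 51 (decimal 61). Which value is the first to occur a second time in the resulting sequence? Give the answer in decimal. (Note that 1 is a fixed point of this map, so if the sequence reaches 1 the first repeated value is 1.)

61 = (5,1)_12 → 5² + 1² = 26
26 = (2,2)_12 → 2² + 2² = 8
8 = (8)_12 → 8² = 64
64 = (5,4)_12 → 5² + 4² = 41
41 = (3,5)_12 → 3² + 5² = 34
34 = (2,10)_12 → 2² + 10² = 104
104 = (8,8)_12 → 8² + 8² = 128
128 = (10,8)_12 → 10² + 8² = 164
164 = (1,1,8)_12 → 1² + 1² + 8² = 66
66 = (5,6)_12 → 5² + 6² = 61  — 61 already appeared earlier.

61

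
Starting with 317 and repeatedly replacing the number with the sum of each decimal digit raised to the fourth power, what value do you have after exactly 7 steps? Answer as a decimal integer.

882

317 → 2483
2483 → 4449
4449 → 7329
7329 → 9059
9059 → 13747
13747 → 5140
5140 → 882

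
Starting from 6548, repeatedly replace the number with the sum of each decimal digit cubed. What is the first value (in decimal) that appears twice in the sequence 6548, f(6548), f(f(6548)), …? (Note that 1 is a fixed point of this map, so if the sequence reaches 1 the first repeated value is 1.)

6548 → 6³ + 5³ + 4³ + 8³ = 216 + 125 + 64 + 512 = 917
917 → 9³ + 1³ + 7³ = 729 + 1 + 343 = 1073
1073 → 1³ + 0³ + 7³ + 3³ = 1 + 0 + 343 + 27 = 371
371 → 3³ + 7³ + 1³ = 27 + 343 + 1 = 371  — 371 already appeared earlier.

371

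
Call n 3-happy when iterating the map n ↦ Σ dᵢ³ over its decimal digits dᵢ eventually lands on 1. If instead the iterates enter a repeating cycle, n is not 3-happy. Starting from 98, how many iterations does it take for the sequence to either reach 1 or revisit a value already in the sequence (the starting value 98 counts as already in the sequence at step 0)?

4

98 → 9³ + 8³ = 729 + 512 = 1241
1241 → 1³ + 2³ + 4³ + 1³ = 1 + 8 + 64 + 1 = 74
74 → 7³ + 4³ = 343 + 64 = 407
407 → 4³ + 0³ + 7³ = 64 + 0 + 343 = 407  — 407 repeats.
That took 4 steps.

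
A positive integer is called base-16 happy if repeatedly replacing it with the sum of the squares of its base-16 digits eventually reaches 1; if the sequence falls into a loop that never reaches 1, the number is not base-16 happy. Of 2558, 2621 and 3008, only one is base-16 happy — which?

2621

2558: 2558 → 502 → 262 → 37 → 29 → 170 → 200 → 208 → 169 → 181 → 146 → 85 → 50 → 13 → 169  — repeats 169 (not base-16 happy)
2621: 2621 → 278 → 38 → 40 → 68 → 32 → 4 → 16 → 1  — reaches 1 (base-16 happy)
3008: 3008 → 265 → 82 → 29 → 170 → 200 → 208 → 169 → 181 → 146 → 85 → 50 → 13 → 169  — repeats 169 (not base-16 happy)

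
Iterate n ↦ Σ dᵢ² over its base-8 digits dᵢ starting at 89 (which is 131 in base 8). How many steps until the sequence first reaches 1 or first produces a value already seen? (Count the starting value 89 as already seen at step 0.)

5

89 = (1,3,1)_8 → 1² + 3² + 1² = 1 + 9 + 1 = 11
11 = (1,3)_8 → 1² + 3² = 1 + 9 = 10
10 = (1,2)_8 → 1² + 2² = 1 + 4 = 5
5 = (5)_8 → 5² = 25
25 = (3,1)_8 → 3² + 1² = 9 + 1 = 10  — 10 repeats.
That took 5 steps.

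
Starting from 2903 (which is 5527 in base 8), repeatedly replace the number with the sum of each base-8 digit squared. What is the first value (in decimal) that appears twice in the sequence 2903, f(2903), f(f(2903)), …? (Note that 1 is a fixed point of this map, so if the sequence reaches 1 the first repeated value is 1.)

2903 = (5,5,2,7)_8 → 5² + 5² + 2² + 7² = 25 + 25 + 4 + 49 = 103
103 = (1,4,7)_8 → 1² + 4² + 7² = 1 + 16 + 49 = 66
66 = (1,0,2)_8 → 1² + 0² + 2² = 1 + 0 + 4 = 5
5 = (5)_8 → 5² = 25
25 = (3,1)_8 → 3² + 1² = 9 + 1 = 10
10 = (1,2)_8 → 1² + 2² = 1 + 4 = 5  — 5 already appeared earlier.

5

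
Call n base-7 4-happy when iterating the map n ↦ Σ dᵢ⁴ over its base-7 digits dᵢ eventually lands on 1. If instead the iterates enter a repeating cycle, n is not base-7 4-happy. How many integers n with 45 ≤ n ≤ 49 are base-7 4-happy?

45: 45 → 1377 → 881 → 2689 → 1923 → 1507 → 913 → 609 → 707 → 97 → 2593 → 1459 → 963 → 1153 → 803 → 673 → 1923  (repeats 1923)
46: 46 → 1552 → 1218 → 1458 → 898 → 304 → 1378 → 1552  (repeats 1552)
47: 47 → 1921 → 963 → 1153 → 803 → 673 → 1923 → 1507 → 913 → 609 → 707 → 97 → 2593 → 1459 → 963  (repeats 963)
48: 48 → 2592 → 1394 → 338 → 2608 → 514 → 244 → 2848 → 1314 → 1956 → 2258 → 1808 → 1938 → 2258  (repeats 2258)
49: 49 → 1  (reaches 1)
base-7 4-happy: 49

1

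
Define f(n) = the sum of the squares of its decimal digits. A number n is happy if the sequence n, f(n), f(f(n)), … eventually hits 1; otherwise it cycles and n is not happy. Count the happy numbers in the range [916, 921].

916: 916 → 118 → 66 → 72 → 53 → 34 → 25 → 29 → 85 → 89 → 145 → 42 → 20 → 4 → 16 → 37 → 58 → 89  — not happy
917: 917 → 131 → 11 → 2 → 4 → 16 → 37 → 58 → 89 → 145 → 42 → 20 → 4  — not happy
918: 918 → 146 → 53 → 34 → 25 → 29 → 85 → 89 → 145 → 42 → 20 → 4 → 16 → 37 → 58 → 89  — not happy
919: 919 → 163 → 46 → 52 → 29 → 85 → 89 → 145 → 42 → 20 → 4 → 16 → 37 → 58 → 89  — not happy
920: 920 → 85 → 89 → 145 → 42 → 20 → 4 → 16 → 37 → 58 → 89  — not happy
921: 921 → 86 → 100 → 1  — happy
happy: 921

1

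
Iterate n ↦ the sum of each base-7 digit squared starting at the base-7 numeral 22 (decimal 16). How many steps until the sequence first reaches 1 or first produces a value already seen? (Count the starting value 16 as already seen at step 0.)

16 = (2,2)_7 → 8
8 = (1,1)_7 → 2
2 = (2)_7 → 4
4 = (4)_7 → 16  — 16 repeats.
That took 4 steps.

4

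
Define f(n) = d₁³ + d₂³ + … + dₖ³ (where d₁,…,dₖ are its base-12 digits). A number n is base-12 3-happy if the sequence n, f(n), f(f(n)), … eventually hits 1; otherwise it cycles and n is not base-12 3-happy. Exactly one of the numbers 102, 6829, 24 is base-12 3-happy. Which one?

102: 102 → 728 → 637 → 190 → 1028 → 856 → 1520 → 1728 → 1  — reaches 1 (base-12 3-happy)
6829: 6829 → 1484 → 1539 → 1539  — repeats 1539 (not base-12 3-happy)
24: 24 → 8 → 512 → 755 → 1464 → 1008 → 343 → 415 → 1351 → 1136 → 1855 → 1344 → 793 → 342 → 288 → 8  — repeats 8 (not base-12 3-happy)

102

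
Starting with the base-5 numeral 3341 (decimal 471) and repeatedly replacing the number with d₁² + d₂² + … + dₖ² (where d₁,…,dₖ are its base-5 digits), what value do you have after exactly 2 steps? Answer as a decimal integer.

5

471 = (3,3,4,1)_5 → 3² + 3² + 4² + 1² = 9 + 9 + 16 + 1 = 35
35 = (1,2,0)_5 → 1² + 2² + 0² = 1 + 4 + 0 = 5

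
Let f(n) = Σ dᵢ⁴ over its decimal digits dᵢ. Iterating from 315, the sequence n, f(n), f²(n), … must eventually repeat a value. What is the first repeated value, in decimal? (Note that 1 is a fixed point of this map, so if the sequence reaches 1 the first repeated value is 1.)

315 → 3⁴ + 1⁴ + 5⁴ = 81 + 1 + 625 = 707
707 → 7⁴ + 0⁴ + 7⁴ = 2401 + 0 + 2401 = 4802
4802 → 4⁴ + 8⁴ + 0⁴ + 2⁴ = 256 + 4096 + 0 + 16 = 4368
4368 → 4⁴ + 3⁴ + 6⁴ + 8⁴ = 256 + 81 + 1296 + 4096 = 5729
5729 → 5⁴ + 7⁴ + 2⁴ + 9⁴ = 625 + 2401 + 16 + 6561 = 9603
9603 → 9⁴ + 6⁴ + 0⁴ + 3⁴ = 6561 + 1296 + 0 + 81 = 7938
7938 → 7⁴ + 9⁴ + 3⁴ + 8⁴ = 2401 + 6561 + 81 + 4096 = 13139
13139 → 1⁴ + 3⁴ + 1⁴ + 3⁴ + 9⁴ = 1 + 81 + 1 + 81 + 6561 = 6725
6725 → 6⁴ + 7⁴ + 2⁴ + 5⁴ = 1296 + 2401 + 16 + 625 = 4338
4338 → 4⁴ + 3⁴ + 3⁴ + 8⁴ = 256 + 81 + 81 + 4096 = 4514
4514 → 4⁴ + 5⁴ + 1⁴ + 4⁴ = 256 + 625 + 1 + 256 = 1138
1138 → 1⁴ + 1⁴ + 3⁴ + 8⁴ = 1 + 1 + 81 + 4096 = 4179
4179 → 4⁴ + 1⁴ + 7⁴ + 9⁴ = 256 + 1 + 2401 + 6561 = 9219
9219 → 9⁴ + 2⁴ + 1⁴ + 9⁴ = 6561 + 16 + 1 + 6561 = 13139  — 13139 already appeared earlier.

13139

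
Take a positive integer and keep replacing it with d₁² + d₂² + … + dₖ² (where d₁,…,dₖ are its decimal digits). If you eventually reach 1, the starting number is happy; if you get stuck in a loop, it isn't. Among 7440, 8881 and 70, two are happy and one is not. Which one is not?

7440

7440: 7440 → 81 → 65 → 61 → 37 → 58 → 89 → 145 → 42 → 20 → 4 → 16 → 37  — repeats 37 (not happy)
8881: 8881 → 193 → 91 → 82 → 68 → 100 → 1  — reaches 1 (happy)
70: 70 → 49 → 97 → 130 → 10 → 1  — reaches 1 (happy)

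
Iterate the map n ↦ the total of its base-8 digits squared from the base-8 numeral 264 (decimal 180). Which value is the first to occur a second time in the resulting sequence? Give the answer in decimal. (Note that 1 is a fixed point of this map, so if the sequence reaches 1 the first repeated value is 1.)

26

180 = (2,6,4)_8 → 2² + 6² + 4² = 56
56 = (7,0)_8 → 7² + 0² = 49
49 = (6,1)_8 → 6² + 1² = 37
37 = (4,5)_8 → 4² + 5² = 41
41 = (5,1)_8 → 5² + 1² = 26
26 = (3,2)_8 → 3² + 2² = 13
13 = (1,5)_8 → 1² + 5² = 26  — 26 already appeared earlier.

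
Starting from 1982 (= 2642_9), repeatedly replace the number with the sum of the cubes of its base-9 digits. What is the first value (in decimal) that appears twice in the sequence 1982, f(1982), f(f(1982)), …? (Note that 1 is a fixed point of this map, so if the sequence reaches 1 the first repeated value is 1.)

856

1982 = (2,6,4,2)_9 → 2³ + 6³ + 4³ + 2³ = 8 + 216 + 64 + 8 = 296
296 = (3,5,8)_9 → 3³ + 5³ + 8³ = 27 + 125 + 512 = 664
664 = (8,1,7)_9 → 8³ + 1³ + 7³ = 512 + 1 + 343 = 856
856 = (1,1,5,1)_9 → 1³ + 1³ + 5³ + 1³ = 1 + 1 + 125 + 1 = 128
128 = (1,5,2)_9 → 1³ + 5³ + 2³ = 1 + 125 + 8 = 134
134 = (1,5,8)_9 → 1³ + 5³ + 8³ = 1 + 125 + 512 = 638
638 = (7,7,8)_9 → 7³ + 7³ + 8³ = 343 + 343 + 512 = 1198
1198 = (1,5,7,1)_9 → 1³ + 5³ + 7³ + 1³ = 1 + 125 + 343 + 1 = 470
470 = (5,7,2)_9 → 5³ + 7³ + 2³ = 125 + 343 + 8 = 476
476 = (5,7,8)_9 → 5³ + 7³ + 8³ = 125 + 343 + 512 = 980
980 = (1,3,0,8)_9 → 1³ + 3³ + 0³ + 8³ = 1 + 27 + 0 + 512 = 540
540 = (6,6,0)_9 → 6³ + 6³ + 0³ = 216 + 216 + 0 = 432
432 = (5,3,0)_9 → 5³ + 3³ + 0³ = 125 + 27 + 0 = 152
152 = (1,7,8)_9 → 1³ + 7³ + 8³ = 1 + 343 + 512 = 856  — 856 already appeared earlier.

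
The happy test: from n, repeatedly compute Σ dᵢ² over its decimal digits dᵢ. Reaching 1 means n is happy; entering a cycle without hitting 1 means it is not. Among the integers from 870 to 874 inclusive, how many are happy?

1

870: 870 → 113 → 11 → 2 → 4 → 16 → 37 → 58 → 89 → 145 → 42 → 20 → 4  (repeats 4)
871: 871 → 114 → 18 → 65 → 61 → 37 → 58 → 89 → 145 → 42 → 20 → 4 → 16 → 37  (repeats 37)
872: 872 → 117 → 51 → 26 → 40 → 16 → 37 → 58 → 89 → 145 → 42 → 20 → 4 → 16  (repeats 16)
873: 873 → 122 → 9 → 81 → 65 → 61 → 37 → 58 → 89 → 145 → 42 → 20 → 4 → 16 → 37  (repeats 37)
874: 874 → 129 → 86 → 100 → 1  (reaches 1)
happy: 874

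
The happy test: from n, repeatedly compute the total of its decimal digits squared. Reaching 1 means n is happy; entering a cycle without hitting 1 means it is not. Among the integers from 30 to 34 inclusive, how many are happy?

2

30: 30 → 9 → 81 → 65 → 61 → 37 → 58 → 89 → 145 → 42 → 20 → 4 → 16 → 37  — not happy
31: 31 → 10 → 1  — happy
32: 32 → 13 → 10 → 1  — happy
33: 33 → 18 → 65 → 61 → 37 → 58 → 89 → 145 → 42 → 20 → 4 → 16 → 37  — not happy
34: 34 → 25 → 29 → 85 → 89 → 145 → 42 → 20 → 4 → 16 → 37 → 58 → 89  — not happy
happy: 31, 32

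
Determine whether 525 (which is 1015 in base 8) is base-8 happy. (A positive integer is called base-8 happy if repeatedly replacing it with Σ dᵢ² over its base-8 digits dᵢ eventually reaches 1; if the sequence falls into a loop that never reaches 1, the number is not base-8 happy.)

base-8 happy

525 = (1,0,1,5)_8 → 27
27 = (3,3)_8 → 18
18 = (2,2)_8 → 8
8 = (1,0)_8 → 1  — reached 1.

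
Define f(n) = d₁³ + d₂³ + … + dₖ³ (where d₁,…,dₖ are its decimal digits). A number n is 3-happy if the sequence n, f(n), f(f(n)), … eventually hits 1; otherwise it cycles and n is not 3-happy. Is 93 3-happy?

93 → 9³ + 3³ = 729 + 27 = 756
756 → 7³ + 5³ + 6³ = 343 + 125 + 216 = 684
684 → 6³ + 8³ + 4³ = 216 + 512 + 64 = 792
792 → 7³ + 9³ + 2³ = 343 + 729 + 8 = 1080
1080 → 1³ + 0³ + 8³ + 0³ = 1 + 0 + 512 + 0 = 513
513 → 5³ + 1³ + 3³ = 125 + 1 + 27 = 153
153 → 1³ + 5³ + 3³ = 1 + 125 + 27 = 153  — 153 already seen; the sequence cycles without reaching 1.

not 3-happy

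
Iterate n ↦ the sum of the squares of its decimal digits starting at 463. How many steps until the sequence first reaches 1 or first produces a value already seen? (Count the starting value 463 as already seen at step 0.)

463 → 4² + 6² + 3² = 16 + 36 + 9 = 61
61 → 6² + 1² = 36 + 1 = 37
37 → 3² + 7² = 9 + 49 = 58
58 → 5² + 8² = 25 + 64 = 89
89 → 8² + 9² = 64 + 81 = 145
145 → 1² + 4² + 5² = 1 + 16 + 25 = 42
42 → 4² + 2² = 16 + 4 = 20
20 → 2² + 0² = 4 + 0 = 4
4 → 4² = 16
16 → 1² + 6² = 1 + 36 = 37  — 37 repeats.
That took 10 steps.

10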